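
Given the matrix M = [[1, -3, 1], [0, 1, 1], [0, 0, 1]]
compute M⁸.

M = I + N where N = [[0, -3, 1], [0, 0, 1], [0, 0, 0]] is strictly upper-triangular, so N³ = 0.
(I + N)⁸ = I + 8·N + 28·N² = [[1, -24, -76], [0, 1, 8], [0, 0, 1]].

[[1, -24, -76], [0, 1, 8], [0, 0, 1]]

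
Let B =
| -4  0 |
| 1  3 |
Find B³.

[[-64, 0], [13, 27]]

B² = [[16, 0], [-1, 9]]
B³ = [[-64, 0], [13, 27]]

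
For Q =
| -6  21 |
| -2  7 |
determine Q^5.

[[-6, 21], [-2, 7]]

Q² = Q (a projection; rank 1, trace 1), so Q^5 = Q.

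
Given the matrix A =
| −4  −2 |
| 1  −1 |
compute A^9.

[[−38854, −38342], [19171, 18659]]

tr A = −5 and det A = 6, so the characteristic polynomial is λ² − (−5)λ + (6) with roots −3 and −2.
Eigenvectors give P = [[−2, −1], [1, 1]] with P⁻¹ = [[−1, −1], [1, 2]], and A = P·diag(−3, −2)·P⁻¹.
Then A^9 = P·diag(−19683, −512)·P⁻¹ = [[39366, 512], [−19683, −512]] · [[−1, −1], [1, 2]] = [[−38854, −38342], [19171, 18659]].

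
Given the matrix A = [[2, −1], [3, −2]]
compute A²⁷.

[[2, −1], [3, −2]]

A² = I (check: tr A = 0 and det A = −1), so A²⁷ = A since 27 is odd.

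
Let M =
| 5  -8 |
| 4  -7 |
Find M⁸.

[[-6559, 13120], [-6560, 13121]]

tr M = -2 and det M = -3, so the characteristic polynomial is λ² − (-2)λ + (-3) with roots -3 and 1.
Eigenvectors give P = [[-1, -2], [-1, -1]] with P⁻¹ = [[1, -2], [-1, 1]], and M = P·diag(-3, 1)·P⁻¹.
Then M⁸ = P·diag(6561, 1)·P⁻¹ = [[-6561, -2], [-6561, -1]] · [[1, -2], [-1, 1]] = [[-6559, 13120], [-6560, 13121]].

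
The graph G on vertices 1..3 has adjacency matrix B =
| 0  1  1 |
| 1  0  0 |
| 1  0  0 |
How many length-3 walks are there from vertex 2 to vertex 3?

0

The number of length-3 walks from vertex 2 to vertex 3 is entry (2,3) of B³, where B is the adjacency matrix.
B² = [[2, 0, 0], [0, 1, 1], [0, 1, 1]]
B³ = [[0, 2, 2], [2, 0, 0], [2, 0, 0]]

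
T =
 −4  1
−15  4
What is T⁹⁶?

[[1, 0], [0, 1]]

T² = I (check: tr T = 0 and det T = −1), so T⁹⁶ = I since 96 is even.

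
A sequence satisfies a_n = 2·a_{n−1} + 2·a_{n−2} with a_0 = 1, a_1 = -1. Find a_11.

-4896

With companion matrix A = [[2, 2], [1, 0]], [a_n, a_{n−1}]ᵀ = A·[a_{n−1}, a_{n−2}]ᵀ, so [a_11, a_10]ᵀ = A^10·[a_1, a_0]ᵀ.
A^10 = [[18272, 13376], [6688, 4896]], giving [a_11, a_10]ᵀ = [[-4896], [-1792]].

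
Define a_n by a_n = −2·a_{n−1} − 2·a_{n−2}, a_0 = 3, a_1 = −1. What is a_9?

With companion matrix T = [[−2, −2], [1, 0]], [a_n, a_{n−1}]ᵀ = T·[a_{n−1}, a_{n−2}]ᵀ, so [a_9, a_8]ᵀ = T⁸·[a_1, a_0]ᵀ.
T⁸ = [[16, 0], [0, 16]], giving [a_9, a_8]ᵀ = [[−16], [48]].

−16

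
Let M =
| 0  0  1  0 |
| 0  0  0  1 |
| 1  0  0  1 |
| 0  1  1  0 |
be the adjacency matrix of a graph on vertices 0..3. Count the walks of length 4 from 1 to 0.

The number of length-4 walks from vertex 1 to vertex 0 is entry (1,0) of M⁴, where M is the adjacency matrix.
M² = [[1, 0, 0, 1], [0, 1, 1, 0], [0, 1, 2, 0], [1, 0, 0, 2]]
M³ = [[0, 1, 2, 0], [1, 0, 0, 2], [2, 0, 0, 3], [0, 2, 3, 0]]
M⁴ = [[2, 0, 0, 3], [0, 2, 3, 0], [0, 3, 5, 0], [3, 0, 0, 5]]

0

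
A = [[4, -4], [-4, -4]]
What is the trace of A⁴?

2048

A² = [[32, 0], [0, 32]]
A³ = [[128, -128], [-128, -128]]
A⁴ = [[1024, 0], [0, 1024]]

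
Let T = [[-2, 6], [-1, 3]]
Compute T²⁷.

[[-2, 6], [-1, 3]]

T² = T (a projection; rank 1, trace 1), so T²⁷ = T.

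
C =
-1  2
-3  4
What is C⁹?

tr C = 3 and det C = 2, so the characteristic polynomial is λ² − (3)λ + (2) with roots 1 and 2.
Eigenvectors give P = [[1, -2], [1, -3]] with P⁻¹ = [[3, -2], [1, -1]], and C = P·diag(1, 2)·P⁻¹.
Then C⁹ = P·diag(1, 512)·P⁻¹ = [[1, -1024], [1, -1536]] · [[3, -2], [1, -1]] = [[-1021, 1022], [-1533, 1534]].

[[-1021, 1022], [-1533, 1534]]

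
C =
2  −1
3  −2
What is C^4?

[[1, 0], [0, 1]]

C² = I (check: tr C = 0 and det C = −1), so C^4 = I since 4 is even.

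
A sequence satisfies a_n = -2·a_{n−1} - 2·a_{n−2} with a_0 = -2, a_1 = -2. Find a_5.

8

With companion matrix M = [[-2, -2], [1, 0]], [a_n, a_{n−1}]ᵀ = M·[a_{n−1}, a_{n−2}]ᵀ, so [a_5, a_4]ᵀ = M^4·[a_1, a_0]ᵀ.
M^4 = [[-4, 0], [0, -4]], giving [a_5, a_4]ᵀ = [[8], [8]].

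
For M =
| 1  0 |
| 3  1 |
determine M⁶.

[[1, 0], [18, 1]]

M = I + N where N = [[0, 0], [3, 0]] is strictly lower-triangular, so N² = 0.
(I + N)⁶ = I + 6·N = [[1, 0], [18, 1]].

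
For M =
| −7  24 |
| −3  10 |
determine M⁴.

[[−119, 360], [−45, 136]]

tr M = 3 and det M = 2, so the characteristic polynomial is λ² − (3)λ + (2) with roots 1 and 2.
Eigenvectors give P = [[3, −8], [1, −3]] with P⁻¹ = [[3, −8], [1, −3]], and M = P·diag(1, 2)·P⁻¹.
Then M⁴ = P·diag(1, 16)·P⁻¹ = [[3, −128], [1, −48]] · [[3, −8], [1, −3]] = [[−119, 360], [−45, 136]].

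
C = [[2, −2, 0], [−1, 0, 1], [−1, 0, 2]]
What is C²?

[[6, −4, −2], [−3, 2, 2], [−4, 2, 4]]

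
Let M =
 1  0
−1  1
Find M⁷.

[[1, 0], [−7, 1]]

M = I + N where N = [[0, 0], [−1, 0]] is strictly lower-triangular, so N² = 0.
(I + N)⁷ = I + 7·N = [[1, 0], [−7, 1]].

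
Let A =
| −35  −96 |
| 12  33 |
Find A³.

[[−251, −672], [84, 225]]

tr A = −2 and det A = −3, so the characteristic polynomial is λ² − (−2)λ + (−3) with roots 1 and −3.
Eigenvectors give P = [[−8, 3], [3, −1]] with P⁻¹ = [[1, 3], [3, 8]], and A = P·diag(1, −3)·P⁻¹.
Then A³ = P·diag(1, −27)·P⁻¹ = [[−8, −81], [3, 27]] · [[1, 3], [3, 8]] = [[−251, −672], [84, 225]].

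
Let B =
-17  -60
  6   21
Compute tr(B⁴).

82

tr B = 4 and det B = 3, so the characteristic polynomial is λ² − (4)λ + (3) with roots 3 and 1.
Eigenvectors give P = [[-3, -10], [1, 3]] with P⁻¹ = [[3, 10], [-1, -3]], and B = P·diag(3, 1)·P⁻¹.
Then B⁴ = P·diag(81, 1)·P⁻¹ = [[-243, -10], [81, 3]] · [[3, 10], [-1, -3]] = [[-719, -2400], [240, 801]].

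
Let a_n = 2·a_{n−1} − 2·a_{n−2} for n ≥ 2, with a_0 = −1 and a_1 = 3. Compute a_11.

160

With companion matrix C = [[2, −2], [1, 0]], [a_n, a_{n−1}]ᵀ = C·[a_{n−1}, a_{n−2}]ᵀ, so [a_11, a_10]ᵀ = C^10·[a_1, a_0]ᵀ.
C^10 = [[32, −64], [32, −32]], giving [a_11, a_10]ᵀ = [[160], [128]].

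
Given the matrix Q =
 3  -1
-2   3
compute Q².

[[11, -6], [-12, 11]]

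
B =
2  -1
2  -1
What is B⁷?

B² = B (a projection; rank 1, trace 1), so B⁷ = B.

[[2, -1], [2, -1]]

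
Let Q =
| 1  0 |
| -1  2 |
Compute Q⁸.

tr Q = 3 and det Q = 2, so the characteristic polynomial is λ² − (3)λ + (2) with roots 1 and 2.
Eigenvectors give P = [[1, 0], [1, -1]] with P⁻¹ = [[1, 0], [1, -1]], and Q = P·diag(1, 2)·P⁻¹.
Then Q⁸ = P·diag(1, 256)·P⁻¹ = [[1, 0], [1, -256]] · [[1, 0], [1, -1]] = [[1, 0], [-255, 256]].

[[1, 0], [-255, 256]]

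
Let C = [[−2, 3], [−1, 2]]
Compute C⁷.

C² = I (check: tr C = 0 and det C = −1), so C⁷ = C since 7 is odd.

[[−2, 3], [−1, 2]]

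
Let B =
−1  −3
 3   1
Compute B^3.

[[8, 24], [−24, −8]]

B^2 = [[−8, 0], [0, −8]]
B^3 = [[8, 24], [−24, −8]]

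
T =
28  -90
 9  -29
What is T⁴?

[[-134, 450], [-45, 151]]

tr T = -1 and det T = -2, so the characteristic polynomial is λ² − (-1)λ + (-2) with roots 1 and -2.
Eigenvectors give P = [[10, 3], [3, 1]] with P⁻¹ = [[1, -3], [-3, 10]], and T = P·diag(1, -2)·P⁻¹.
Then T⁴ = P·diag(1, 16)·P⁻¹ = [[10, 48], [3, 16]] · [[1, -3], [-3, 10]] = [[-134, 450], [-45, 151]].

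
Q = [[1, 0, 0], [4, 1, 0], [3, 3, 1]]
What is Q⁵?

[[1, 0, 0], [20, 1, 0], [135, 15, 1]]

Q = I + N where N = [[0, 0, 0], [4, 0, 0], [3, 3, 0]] is strictly lower-triangular, so N³ = 0.
(I + N)⁵ = I + 5·N + 10·N² = [[1, 0, 0], [20, 1, 0], [135, 15, 1]].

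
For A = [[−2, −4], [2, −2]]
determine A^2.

[[−4, 16], [−8, −4]]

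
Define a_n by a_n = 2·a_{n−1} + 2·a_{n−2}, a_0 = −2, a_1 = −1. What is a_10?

With companion matrix B = [[2, 2], [1, 0]], [a_n, a_{n−1}]ᵀ = B·[a_{n−1}, a_{n−2}]ᵀ, so [a_10, a_9]ᵀ = B⁹·[a_1, a_0]ᵀ.
B⁹ = [[6688, 4896], [2448, 1792]], giving [a_10, a_9]ᵀ = [[−16480], [−6032]].

−16480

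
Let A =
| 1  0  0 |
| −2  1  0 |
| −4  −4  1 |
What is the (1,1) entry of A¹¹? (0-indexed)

A = I + N where N = [[0, 0, 0], [−2, 0, 0], [−4, −4, 0]] is strictly lower-triangular, so N³ = 0.
(I + N)¹¹ = I + 11·N + 55·N² = [[1, 0, 0], [−22, 1, 0], [396, −44, 1]].

1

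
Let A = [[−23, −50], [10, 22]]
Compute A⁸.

[[31781, 63050], [−12610, −24964]]

tr A = −1 and det A = −6, so the characteristic polynomial is λ² − (−1)λ + (−6) with roots −3 and 2.
Eigenvectors give P = [[5, −2], [−2, 1]] with P⁻¹ = [[1, 2], [2, 5]], and A = P·diag(−3, 2)·P⁻¹.
Then A⁸ = P·diag(6561, 256)·P⁻¹ = [[32805, −512], [−13122, 256]] · [[1, 2], [2, 5]] = [[31781, 63050], [−12610, −24964]].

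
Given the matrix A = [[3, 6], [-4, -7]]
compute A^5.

tr A = -4 and det A = 3, so the characteristic polynomial is λ² − (-4)λ + (3) with roots -3 and -1.
Eigenvectors give P = [[1, 3], [-1, -2]] with P⁻¹ = [[-2, -3], [1, 1]], and A = P·diag(-3, -1)·P⁻¹.
Then A^5 = P·diag(-243, -1)·P⁻¹ = [[-243, -3], [243, 2]] · [[-2, -3], [1, 1]] = [[483, 726], [-484, -727]].

[[483, 726], [-484, -727]]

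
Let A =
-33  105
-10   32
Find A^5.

tr A = -1 and det A = -6, so the characteristic polynomial is λ² − (-1)λ + (-6) with roots -3 and 2.
Eigenvectors give P = [[7, 3], [2, 1]] with P⁻¹ = [[1, -3], [-2, 7]], and A = P·diag(-3, 2)·P⁻¹.
Then A^5 = P·diag(-243, 32)·P⁻¹ = [[-1701, 96], [-486, 32]] · [[1, -3], [-2, 7]] = [[-1893, 5775], [-550, 1682]].

[[-1893, 5775], [-550, 1682]]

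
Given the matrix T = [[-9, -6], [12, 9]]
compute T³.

tr T = 0 and det T = -9, so the characteristic polynomial is λ² − (0)λ + (-9) with roots 3 and -3.
Eigenvectors give P = [[-1, -1], [2, 1]] with P⁻¹ = [[1, 1], [-2, -1]], and T = P·diag(3, -3)·P⁻¹.
Then T³ = P·diag(27, -27)·P⁻¹ = [[-27, 27], [54, -27]] · [[1, 1], [-2, -1]] = [[-81, -54], [108, 81]].

[[-81, -54], [108, 81]]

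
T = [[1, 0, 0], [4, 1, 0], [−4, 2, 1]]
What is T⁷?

T = I + N where N = [[0, 0, 0], [4, 0, 0], [−4, 2, 0]] is strictly lower-triangular, so N³ = 0.
(I + N)⁷ = I + 7·N + 21·N² = [[1, 0, 0], [28, 1, 0], [140, 14, 1]].

[[1, 0, 0], [28, 1, 0], [140, 14, 1]]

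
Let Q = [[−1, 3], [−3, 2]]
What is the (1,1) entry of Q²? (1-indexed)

−8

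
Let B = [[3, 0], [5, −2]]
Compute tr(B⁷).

tr B = 1 and det B = −6, so the characteristic polynomial is λ² − (1)λ + (−6) with roots 3 and −2.
Eigenvectors give P = [[1, 0], [1, −1]] with P⁻¹ = [[1, 0], [1, −1]], and B = P·diag(3, −2)·P⁻¹.
Then B⁷ = P·diag(2187, −128)·P⁻¹ = [[2187, 0], [2187, 128]] · [[1, 0], [1, −1]] = [[2187, 0], [2315, −128]].

2059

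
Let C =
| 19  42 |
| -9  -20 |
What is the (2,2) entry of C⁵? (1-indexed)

-230

tr C = -1 and det C = -2, so the characteristic polynomial is λ² − (-1)λ + (-2) with roots -2 and 1.
Eigenvectors give P = [[2, 7], [-1, -3]] with P⁻¹ = [[-3, -7], [1, 2]], and C = P·diag(-2, 1)·P⁻¹.
Then C⁵ = P·diag(-32, 1)·P⁻¹ = [[-64, 7], [32, -3]] · [[-3, -7], [1, 2]] = [[199, 462], [-99, -230]].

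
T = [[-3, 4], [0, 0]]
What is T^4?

[[81, -108], [0, 0]]

T^2 = [[9, -12], [0, 0]]
T^3 = [[-27, 36], [0, 0]]
T^4 = [[81, -108], [0, 0]]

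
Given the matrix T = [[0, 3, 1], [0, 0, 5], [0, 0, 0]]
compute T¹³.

T is strictly triangular, hence nilpotent: T³ = 0, so T¹³ = 0.

[[0, 0, 0], [0, 0, 0], [0, 0, 0]]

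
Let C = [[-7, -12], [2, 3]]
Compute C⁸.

[[19681, 39360], [-6560, -13119]]

tr C = -4 and det C = 3, so the characteristic polynomial is λ² − (-4)λ + (3) with roots -3 and -1.
Eigenvectors give P = [[3, -2], [-1, 1]] with P⁻¹ = [[1, 2], [1, 3]], and C = P·diag(-3, -1)·P⁻¹.
Then C⁸ = P·diag(6561, 1)·P⁻¹ = [[19683, -2], [-6561, 1]] · [[1, 2], [1, 3]] = [[19681, 39360], [-6560, -13119]].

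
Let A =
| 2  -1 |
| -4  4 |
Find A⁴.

[[208, -168], [-672, 544]]

A² = [[8, -6], [-24, 20]]
A³ = [[40, -32], [-128, 104]]
A⁴ = [[208, -168], [-672, 544]]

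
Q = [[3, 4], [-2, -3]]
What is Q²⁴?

Q² = I (check: tr Q = 0 and det Q = -1), so Q²⁴ = I since 24 is even.

[[1, 0], [0, 1]]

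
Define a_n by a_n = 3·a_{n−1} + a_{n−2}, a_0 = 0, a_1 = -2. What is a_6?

With companion matrix B = [[3, 1], [1, 0]], [a_n, a_{n−1}]ᵀ = B·[a_{n−1}, a_{n−2}]ᵀ, so [a_6, a_5]ᵀ = B⁵·[a_1, a_0]ᵀ.
B⁵ = [[360, 109], [109, 33]], giving [a_6, a_5]ᵀ = [[-720], [-218]].

-720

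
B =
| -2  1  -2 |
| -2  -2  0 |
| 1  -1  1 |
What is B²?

[[0, -2, 2], [8, 2, 4], [1, 2, -1]]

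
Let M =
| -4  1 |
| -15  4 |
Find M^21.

M² = I (check: tr M = 0 and det M = -1), so M^21 = M since 21 is odd.

[[-4, 1], [-15, 4]]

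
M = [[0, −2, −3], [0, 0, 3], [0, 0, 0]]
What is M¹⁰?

[[0, 0, 0], [0, 0, 0], [0, 0, 0]]

M is strictly triangular, hence nilpotent: M³ = 0, so M¹⁰ = 0.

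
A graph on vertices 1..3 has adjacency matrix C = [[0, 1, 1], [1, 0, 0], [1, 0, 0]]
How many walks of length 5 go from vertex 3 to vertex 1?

4

The number of length-5 walks from vertex 3 to vertex 1 is entry (3,1) of C⁵, where C is the adjacency matrix.
C² = [[2, 0, 0], [0, 1, 1], [0, 1, 1]]
C³ = [[0, 2, 2], [2, 0, 0], [2, 0, 0]]
C⁴ = [[4, 0, 0], [0, 2, 2], [0, 2, 2]]
C⁵ = [[0, 4, 4], [4, 0, 0], [4, 0, 0]]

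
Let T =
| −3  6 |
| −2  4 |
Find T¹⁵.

T² = T (a projection; rank 1, trace 1), so T¹⁵ = T.

[[−3, 6], [−2, 4]]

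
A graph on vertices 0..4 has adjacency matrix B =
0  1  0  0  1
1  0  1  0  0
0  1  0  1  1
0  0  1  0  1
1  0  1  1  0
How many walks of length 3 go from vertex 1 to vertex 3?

2

The number of length-3 walks from vertex 1 to vertex 3 is entry (1,3) of B³, where B is the adjacency matrix.
B² = [[2, 0, 2, 1, 0], [0, 2, 0, 1, 2], [2, 0, 3, 1, 1], [1, 1, 1, 2, 1], [0, 2, 1, 1, 3]]
B³ = [[0, 4, 1, 2, 5], [4, 0, 5, 2, 1], [1, 5, 2, 4, 6], [2, 2, 4, 2, 4], [5, 1, 6, 4, 2]]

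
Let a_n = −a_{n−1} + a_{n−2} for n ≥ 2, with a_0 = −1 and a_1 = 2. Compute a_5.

With companion matrix C = [[−1, 1], [1, 0]], [a_n, a_{n−1}]ᵀ = C·[a_{n−1}, a_{n−2}]ᵀ, so [a_5, a_4]ᵀ = C^4·[a_1, a_0]ᵀ.
C^4 = [[5, −3], [−3, 2]], giving [a_5, a_4]ᵀ = [[13], [−8]].

13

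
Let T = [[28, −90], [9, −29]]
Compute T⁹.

tr T = −1 and det T = −2, so the characteristic polynomial is λ² − (−1)λ + (−2) with roots −2 and 1.
Eigenvectors give P = [[3, 10], [1, 3]] with P⁻¹ = [[−3, 10], [1, −3]], and T = P·diag(−2, 1)·P⁻¹.
Then T⁹ = P·diag(−512, 1)·P⁻¹ = [[−1536, 10], [−512, 3]] · [[−3, 10], [1, −3]] = [[4618, −15390], [1539, −5129]].

[[4618, −15390], [1539, −5129]]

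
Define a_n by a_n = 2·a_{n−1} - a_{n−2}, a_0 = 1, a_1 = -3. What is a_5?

With companion matrix Q = [[2, -1], [1, 0]], [a_n, a_{n−1}]ᵀ = Q·[a_{n−1}, a_{n−2}]ᵀ, so [a_5, a_4]ᵀ = Q⁴·[a_1, a_0]ᵀ.
Q⁴ = [[5, -4], [4, -3]], giving [a_5, a_4]ᵀ = [[-19], [-15]].

-19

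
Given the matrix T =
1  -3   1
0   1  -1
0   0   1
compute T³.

[[1, -9, 12], [0, 1, -3], [0, 0, 1]]

T = I + N where N = [[0, -3, 1], [0, 0, -1], [0, 0, 0]] is strictly upper-triangular, so N³ = 0.
(I + N)³ = I + 3·N + 3·N² = [[1, -9, 12], [0, 1, -3], [0, 0, 1]].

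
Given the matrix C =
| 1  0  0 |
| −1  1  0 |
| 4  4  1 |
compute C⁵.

[[1, 0, 0], [−5, 1, 0], [−20, 20, 1]]

C = I + N where N = [[0, 0, 0], [−1, 0, 0], [4, 4, 0]] is strictly lower-triangular, so N³ = 0.
(I + N)⁵ = I + 5·N + 10·N² = [[1, 0, 0], [−5, 1, 0], [−20, 20, 1]].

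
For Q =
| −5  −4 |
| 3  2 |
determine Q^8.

[[1021, 1020], [−765, −764]]

tr Q = −3 and det Q = 2, so the characteristic polynomial is λ² − (−3)λ + (2) with roots −2 and −1.
Eigenvectors give P = [[4, −1], [−3, 1]] with P⁻¹ = [[1, 1], [3, 4]], and Q = P·diag(−2, −1)·P⁻¹.
Then Q^8 = P·diag(256, 1)·P⁻¹ = [[1024, −1], [−768, 1]] · [[1, 1], [3, 4]] = [[1021, 1020], [−765, −764]].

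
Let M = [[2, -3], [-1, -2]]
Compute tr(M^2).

14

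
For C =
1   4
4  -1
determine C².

[[17, 0], [0, 17]]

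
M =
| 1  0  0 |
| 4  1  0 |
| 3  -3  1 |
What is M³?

M = I + N where N = [[0, 0, 0], [4, 0, 0], [3, -3, 0]] is strictly lower-triangular, so N³ = 0.
(I + N)³ = I + 3·N + 3·N² = [[1, 0, 0], [12, 1, 0], [-27, -9, 1]].

[[1, 0, 0], [12, 1, 0], [-27, -9, 1]]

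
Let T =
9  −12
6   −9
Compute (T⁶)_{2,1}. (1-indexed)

0

tr T = 0 and det T = −9, so the characteristic polynomial is λ² − (0)λ + (−9) with roots −3 and 3.
Eigenvectors give P = [[−1, 2], [−1, 1]] with P⁻¹ = [[1, −2], [1, −1]], and T = P·diag(−3, 3)·P⁻¹.
Then T⁶ = P·diag(729, 729)·P⁻¹ = [[−729, 1458], [−729, 729]] · [[1, −2], [1, −1]] = [[729, 0], [0, 729]].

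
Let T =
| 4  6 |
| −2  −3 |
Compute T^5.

T² = T (a projection; rank 1, trace 1), so T^5 = T.

[[4, 6], [−2, −3]]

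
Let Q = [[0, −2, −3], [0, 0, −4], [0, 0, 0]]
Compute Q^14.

[[0, 0, 0], [0, 0, 0], [0, 0, 0]]

Q is strictly triangular, hence nilpotent: Q^3 = 0, so Q^14 = 0.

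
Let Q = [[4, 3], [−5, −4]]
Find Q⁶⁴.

Q² = I (check: tr Q = 0 and det Q = −1), so Q⁶⁴ = I since 64 is even.

[[1, 0], [0, 1]]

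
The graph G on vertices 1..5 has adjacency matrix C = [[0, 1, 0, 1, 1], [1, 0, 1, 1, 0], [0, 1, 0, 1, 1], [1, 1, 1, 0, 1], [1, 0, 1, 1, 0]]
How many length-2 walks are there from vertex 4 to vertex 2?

2

The number of length-2 walks from vertex 4 to vertex 2 is entry (4,2) of C², where C is the adjacency matrix.
C² = [[3, 1, 3, 2, 1], [1, 3, 1, 2, 3], [3, 1, 3, 2, 1], [2, 2, 2, 4, 2], [1, 3, 1, 2, 3]]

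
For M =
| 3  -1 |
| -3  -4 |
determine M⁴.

M² = [[12, 1], [3, 19]]
M³ = [[33, -16], [-48, -79]]
M⁴ = [[147, 31], [93, 364]]

[[147, 31], [93, 364]]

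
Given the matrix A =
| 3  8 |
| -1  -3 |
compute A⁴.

[[1, 0], [0, 1]]

A² = I (check: tr A = 0 and det A = -1), so A⁴ = I since 4 is even.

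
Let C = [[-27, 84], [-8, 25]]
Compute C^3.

tr C = -2 and det C = -3, so the characteristic polynomial is λ² − (-2)λ + (-3) with roots -3 and 1.
Eigenvectors give P = [[-7, 3], [-2, 1]] with P⁻¹ = [[-1, 3], [-2, 7]], and C = P·diag(-3, 1)·P⁻¹.
Then C^3 = P·diag(-27, 1)·P⁻¹ = [[189, 3], [54, 1]] · [[-1, 3], [-2, 7]] = [[-195, 588], [-56, 169]].

[[-195, 588], [-56, 169]]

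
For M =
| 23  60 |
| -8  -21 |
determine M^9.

tr M = 2 and det M = -3, so the characteristic polynomial is λ² − (2)λ + (-3) with roots 3 and -1.
Eigenvectors give P = [[3, 5], [-1, -2]] with P⁻¹ = [[2, 5], [-1, -3]], and M = P·diag(3, -1)·P⁻¹.
Then M^9 = P·diag(19683, -1)·P⁻¹ = [[59049, -5], [-19683, 2]] · [[2, 5], [-1, -3]] = [[118103, 295260], [-39368, -98421]].

[[118103, 295260], [-39368, -98421]]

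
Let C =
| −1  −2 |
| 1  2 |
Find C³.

C² = C (a projection; rank 1, trace 1), so C³ = C.

[[−1, −2], [1, 2]]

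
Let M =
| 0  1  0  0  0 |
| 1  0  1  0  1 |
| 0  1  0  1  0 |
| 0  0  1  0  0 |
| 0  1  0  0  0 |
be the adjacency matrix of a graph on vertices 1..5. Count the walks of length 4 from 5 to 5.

The number of length-4 walks from vertex 5 to vertex 5 is entry (5,5) of M⁴, where M is the adjacency matrix.
M² = [[1, 0, 1, 0, 1], [0, 3, 0, 1, 0], [1, 0, 2, 0, 1], [0, 1, 0, 1, 0], [1, 0, 1, 0, 1]]
M³ = [[0, 3, 0, 1, 0], [3, 0, 4, 0, 3], [0, 4, 0, 2, 0], [1, 0, 2, 0, 1], [0, 3, 0, 1, 0]]
M⁴ = [[3, 0, 4, 0, 3], [0, 10, 0, 4, 0], [4, 0, 6, 0, 4], [0, 4, 0, 2, 0], [3, 0, 4, 0, 3]]

3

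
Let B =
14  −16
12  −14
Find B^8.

tr B = 0 and det B = −4, so the characteristic polynomial is λ² − (0)λ + (−4) with roots 2 and −2.
Eigenvectors give P = [[4, 1], [3, 1]] with P⁻¹ = [[1, −1], [−3, 4]], and B = P·diag(2, −2)·P⁻¹.
Then B^8 = P·diag(256, 256)·P⁻¹ = [[1024, 256], [768, 256]] · [[1, −1], [−3, 4]] = [[256, 0], [0, 256]].

[[256, 0], [0, 256]]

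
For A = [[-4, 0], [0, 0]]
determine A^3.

[[-64, 0], [0, 0]]

A^2 = [[16, 0], [0, 0]]
A^3 = [[-64, 0], [0, 0]]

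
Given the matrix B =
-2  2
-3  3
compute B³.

[[-2, 2], [-3, 3]]

B² = [[-2, 2], [-3, 3]]
B³ = [[-2, 2], [-3, 3]]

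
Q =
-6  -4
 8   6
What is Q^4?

tr Q = 0 and det Q = -4, so the characteristic polynomial is λ² − (0)λ + (-4) with roots -2 and 2.
Eigenvectors give P = [[-1, -1], [1, 2]] with P⁻¹ = [[-2, -1], [1, 1]], and Q = P·diag(-2, 2)·P⁻¹.
Then Q^4 = P·diag(16, 16)·P⁻¹ = [[-16, -16], [16, 32]] · [[-2, -1], [1, 1]] = [[16, 0], [0, 16]].

[[16, 0], [0, 16]]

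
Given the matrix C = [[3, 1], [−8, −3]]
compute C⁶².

C² = I (check: tr C = 0 and det C = −1), so C⁶² = I since 62 is even.

[[1, 0], [0, 1]]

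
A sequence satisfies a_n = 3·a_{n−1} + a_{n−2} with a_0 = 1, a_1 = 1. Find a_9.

16897

With companion matrix C = [[3, 1], [1, 0]], [a_n, a_{n−1}]ᵀ = C·[a_{n−1}, a_{n−2}]ᵀ, so [a_9, a_8]ᵀ = C⁸·[a_1, a_0]ᵀ.
C⁸ = [[12970, 3927], [3927, 1189]], giving [a_9, a_8]ᵀ = [[16897], [5116]].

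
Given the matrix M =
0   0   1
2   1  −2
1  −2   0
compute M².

[[1, −2, 0], [0, 5, 0], [−4, −2, 5]]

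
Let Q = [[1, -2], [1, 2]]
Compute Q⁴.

[[-17, -6], [3, -14]]

Q² = [[-1, -6], [3, 2]]
Q³ = [[-7, -10], [5, -2]]
Q⁴ = [[-17, -6], [3, -14]]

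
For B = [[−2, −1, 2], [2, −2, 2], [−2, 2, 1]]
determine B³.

B² = [[−2, 8, −4], [−12, 6, 2], [6, 0, 1]]
B³ = [[28, −22, 8], [32, 4, −10], [−14, −4, 13]]

[[28, −22, 8], [32, 4, −10], [−14, −4, 13]]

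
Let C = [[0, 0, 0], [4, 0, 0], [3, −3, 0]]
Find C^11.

[[0, 0, 0], [0, 0, 0], [0, 0, 0]]

C is strictly triangular, hence nilpotent: C^3 = 0, so C^11 = 0.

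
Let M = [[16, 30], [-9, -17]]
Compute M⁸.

tr M = -1 and det M = -2, so the characteristic polynomial is λ² − (-1)λ + (-2) with roots 1 and -2.
Eigenvectors give P = [[-2, -5], [1, 3]] with P⁻¹ = [[-3, -5], [1, 2]], and M = P·diag(1, -2)·P⁻¹.
Then M⁸ = P·diag(1, 256)·P⁻¹ = [[-2, -1280], [1, 768]] · [[-3, -5], [1, 2]] = [[-1274, -2550], [765, 1531]].

[[-1274, -2550], [765, 1531]]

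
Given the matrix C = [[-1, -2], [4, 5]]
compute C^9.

[[-19681, -19682], [39364, 39365]]

tr C = 4 and det C = 3, so the characteristic polynomial is λ² − (4)λ + (3) with roots 3 and 1.
Eigenvectors give P = [[-1, 1], [2, -1]] with P⁻¹ = [[1, 1], [2, 1]], and C = P·diag(3, 1)·P⁻¹.
Then C^9 = P·diag(19683, 1)·P⁻¹ = [[-19683, 1], [39366, -1]] · [[1, 1], [2, 1]] = [[-19681, -19682], [39364, 39365]].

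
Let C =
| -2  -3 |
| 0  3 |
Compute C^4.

C^2 = [[4, -3], [0, 9]]
C^3 = [[-8, -21], [0, 27]]
C^4 = [[16, -39], [0, 81]]

[[16, -39], [0, 81]]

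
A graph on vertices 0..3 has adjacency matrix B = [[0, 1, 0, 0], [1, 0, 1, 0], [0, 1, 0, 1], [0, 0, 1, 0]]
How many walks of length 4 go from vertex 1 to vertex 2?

0

The number of length-4 walks from vertex 1 to vertex 2 is entry (1,2) of B^4, where B is the adjacency matrix.
B^2 = [[1, 0, 1, 0], [0, 2, 0, 1], [1, 0, 2, 0], [0, 1, 0, 1]]
B^3 = [[0, 2, 0, 1], [2, 0, 3, 0], [0, 3, 0, 2], [1, 0, 2, 0]]
B^4 = [[2, 0, 3, 0], [0, 5, 0, 3], [3, 0, 5, 0], [0, 3, 0, 2]]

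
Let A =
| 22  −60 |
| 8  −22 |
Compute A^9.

tr A = 0 and det A = −4, so the characteristic polynomial is λ² − (0)λ + (−4) with roots 2 and −2.
Eigenvectors give P = [[−3, 5], [−1, 2]] with P⁻¹ = [[−2, 5], [−1, 3]], and A = P·diag(2, −2)·P⁻¹.
Then A^9 = P·diag(512, −512)·P⁻¹ = [[−1536, −2560], [−512, −1024]] · [[−2, 5], [−1, 3]] = [[5632, −15360], [2048, −5632]].

[[5632, −15360], [2048, −5632]]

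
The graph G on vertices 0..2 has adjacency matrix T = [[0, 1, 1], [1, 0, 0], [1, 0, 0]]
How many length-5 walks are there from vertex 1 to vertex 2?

0

The number of length-5 walks from vertex 1 to vertex 2 is entry (1,2) of T^5, where T is the adjacency matrix.
T^2 = [[2, 0, 0], [0, 1, 1], [0, 1, 1]]
T^3 = [[0, 2, 2], [2, 0, 0], [2, 0, 0]]
T^4 = [[4, 0, 0], [0, 2, 2], [0, 2, 2]]
T^5 = [[0, 4, 4], [4, 0, 0], [4, 0, 0]]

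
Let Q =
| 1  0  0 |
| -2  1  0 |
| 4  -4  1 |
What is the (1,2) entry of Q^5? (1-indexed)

Q = I + N where N = [[0, 0, 0], [-2, 0, 0], [4, -4, 0]] is strictly lower-triangular, so N^3 = 0.
(I + N)^5 = I + 5·N + 10·N^2 = [[1, 0, 0], [-10, 1, 0], [100, -20, 1]].

0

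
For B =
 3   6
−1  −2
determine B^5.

[[3, 6], [−1, −2]]

B² = B (a projection; rank 1, trace 1), so B^5 = B.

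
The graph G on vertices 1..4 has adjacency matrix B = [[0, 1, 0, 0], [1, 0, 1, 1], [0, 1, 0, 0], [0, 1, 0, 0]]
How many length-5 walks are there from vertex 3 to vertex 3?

0

The number of length-5 walks from vertex 3 to vertex 3 is entry (3,3) of B⁵, where B is the adjacency matrix.
B² = [[1, 0, 1, 1], [0, 3, 0, 0], [1, 0, 1, 1], [1, 0, 1, 1]]
B³ = [[0, 3, 0, 0], [3, 0, 3, 3], [0, 3, 0, 0], [0, 3, 0, 0]]
B⁴ = [[3, 0, 3, 3], [0, 9, 0, 0], [3, 0, 3, 3], [3, 0, 3, 3]]
B⁵ = [[0, 9, 0, 0], [9, 0, 9, 9], [0, 9, 0, 0], [0, 9, 0, 0]]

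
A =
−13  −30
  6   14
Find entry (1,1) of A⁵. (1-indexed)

tr A = 1 and det A = −2, so the characteristic polynomial is λ² − (1)λ + (−2) with roots 2 and −1.
Eigenvectors give P = [[−2, 5], [1, −2]] with P⁻¹ = [[2, 5], [1, 2]], and A = P·diag(2, −1)·P⁻¹.
Then A⁵ = P·diag(32, −1)·P⁻¹ = [[−64, −5], [32, 2]] · [[2, 5], [1, 2]] = [[−133, −330], [66, 164]].

−133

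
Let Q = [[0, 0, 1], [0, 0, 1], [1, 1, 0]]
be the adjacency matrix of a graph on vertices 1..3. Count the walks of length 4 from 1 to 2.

2

The number of length-4 walks from vertex 1 to vertex 2 is entry (1,2) of Q⁴, where Q is the adjacency matrix.
Q² = [[1, 1, 0], [1, 1, 0], [0, 0, 2]]
Q³ = [[0, 0, 2], [0, 0, 2], [2, 2, 0]]
Q⁴ = [[2, 2, 0], [2, 2, 0], [0, 0, 4]]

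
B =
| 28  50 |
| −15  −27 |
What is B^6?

tr B = 1 and det B = −6, so the characteristic polynomial is λ² − (1)λ + (−6) with roots −2 and 3.
Eigenvectors give P = [[−5, −2], [3, 1]] with P⁻¹ = [[1, 2], [−3, −5]], and B = P·diag(−2, 3)·P⁻¹.
Then B^6 = P·diag(64, 729)·P⁻¹ = [[−320, −1458], [192, 729]] · [[1, 2], [−3, −5]] = [[4054, 6650], [−1995, −3261]].

[[4054, 6650], [−1995, −3261]]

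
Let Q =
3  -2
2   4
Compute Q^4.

[[-171, -238], [238, -52]]

Q^2 = [[5, -14], [14, 12]]
Q^3 = [[-13, -66], [66, 20]]
Q^4 = [[-171, -238], [238, -52]]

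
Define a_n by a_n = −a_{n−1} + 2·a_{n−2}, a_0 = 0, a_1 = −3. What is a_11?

−2049

With companion matrix A = [[−1, 2], [1, 0]], [a_n, a_{n−1}]ᵀ = A·[a_{n−1}, a_{n−2}]ᵀ, so [a_11, a_10]ᵀ = A¹⁰·[a_1, a_0]ᵀ.
A¹⁰ = [[683, −682], [−341, 342]], giving [a_11, a_10]ᵀ = [[−2049], [1023]].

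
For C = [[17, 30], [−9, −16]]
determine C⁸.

tr C = 1 and det C = −2, so the characteristic polynomial is λ² − (1)λ + (−2) with roots −1 and 2.
Eigenvectors give P = [[5, −2], [−3, 1]] with P⁻¹ = [[−1, −2], [−3, −5]], and C = P·diag(−1, 2)·P⁻¹.
Then C⁸ = P·diag(1, 256)·P⁻¹ = [[5, −512], [−3, 256]] · [[−1, −2], [−3, −5]] = [[1531, 2550], [−765, −1274]].

[[1531, 2550], [−765, −1274]]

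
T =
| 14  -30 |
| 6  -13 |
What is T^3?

tr T = 1 and det T = -2, so the characteristic polynomial is λ² − (1)λ + (-2) with roots 2 and -1.
Eigenvectors give P = [[5, 2], [2, 1]] with P⁻¹ = [[1, -2], [-2, 5]], and T = P·diag(2, -1)·P⁻¹.
Then T^3 = P·diag(8, -1)·P⁻¹ = [[40, -2], [16, -1]] · [[1, -2], [-2, 5]] = [[44, -90], [18, -37]].

[[44, -90], [18, -37]]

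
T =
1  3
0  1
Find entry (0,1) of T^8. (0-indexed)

24

T = I + N where N = [[0, 3], [0, 0]] is strictly upper-triangular, so N^2 = 0.
(I + N)^8 = I + 8·N = [[1, 24], [0, 1]].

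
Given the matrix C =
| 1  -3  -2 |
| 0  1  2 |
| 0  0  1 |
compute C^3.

[[1, -9, -24], [0, 1, 6], [0, 0, 1]]

C = I + N where N = [[0, -3, -2], [0, 0, 2], [0, 0, 0]] is strictly upper-triangular, so N^3 = 0.
(I + N)^3 = I + 3·N + 3·N^2 = [[1, -9, -24], [0, 1, 6], [0, 0, 1]].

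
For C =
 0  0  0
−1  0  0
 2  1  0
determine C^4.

C is strictly triangular, hence nilpotent: C^3 = 0, so C^4 = 0.

[[0, 0, 0], [0, 0, 0], [0, 0, 0]]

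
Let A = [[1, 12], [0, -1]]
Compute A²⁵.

A² = I (check: tr A = 0 and det A = -1), so A²⁵ = A since 25 is odd.

[[1, 12], [0, -1]]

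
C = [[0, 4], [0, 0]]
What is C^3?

C is strictly triangular, hence nilpotent: C^2 = 0, so C^3 = 0.

[[0, 0], [0, 0]]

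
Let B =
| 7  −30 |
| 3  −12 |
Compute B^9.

[[172027, −575130], [57513, −192222]]

tr B = −5 and det B = 6, so the characteristic polynomial is λ² − (−5)λ + (6) with roots −2 and −3.
Eigenvectors give P = [[10, 3], [3, 1]] with P⁻¹ = [[1, −3], [−3, 10]], and B = P·diag(−2, −3)·P⁻¹.
Then B^9 = P·diag(−512, −19683)·P⁻¹ = [[−5120, −59049], [−1536, −19683]] · [[1, −3], [−3, 10]] = [[172027, −575130], [57513, −192222]].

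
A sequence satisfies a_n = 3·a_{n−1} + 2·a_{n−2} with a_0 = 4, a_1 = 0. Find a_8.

With companion matrix A = [[3, 2], [1, 0]], [a_n, a_{n−1}]ᵀ = A·[a_{n−1}, a_{n−2}]ᵀ, so [a_8, a_7]ᵀ = A^7·[a_1, a_0]ᵀ.
A^7 = [[6279, 3526], [1763, 990]], giving [a_8, a_7]ᵀ = [[14104], [3960]].

14104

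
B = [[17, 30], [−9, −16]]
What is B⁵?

[[197, 330], [−99, −166]]

tr B = 1 and det B = −2, so the characteristic polynomial is λ² − (1)λ + (−2) with roots 2 and −1.
Eigenvectors give P = [[−2, −5], [1, 3]] with P⁻¹ = [[−3, −5], [1, 2]], and B = P·diag(2, −1)·P⁻¹.
Then B⁵ = P·diag(32, −1)·P⁻¹ = [[−64, 5], [32, −3]] · [[−3, −5], [1, 2]] = [[197, 330], [−99, −166]].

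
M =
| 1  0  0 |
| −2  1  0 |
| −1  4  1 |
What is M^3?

[[1, 0, 0], [−6, 1, 0], [−27, 12, 1]]

M = I + N where N = [[0, 0, 0], [−2, 0, 0], [−1, 4, 0]] is strictly lower-triangular, so N^3 = 0.
(I + N)^3 = I + 3·N + 3·N^2 = [[1, 0, 0], [−6, 1, 0], [−27, 12, 1]].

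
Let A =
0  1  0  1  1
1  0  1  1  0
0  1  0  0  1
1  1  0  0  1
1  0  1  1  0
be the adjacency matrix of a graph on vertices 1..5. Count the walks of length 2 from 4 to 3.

The number of length-2 walks from vertex 4 to vertex 3 is entry (4,3) of A^2, where A is the adjacency matrix.
A^2 = [[3, 1, 2, 2, 1], [1, 3, 0, 1, 3], [2, 0, 2, 2, 0], [2, 1, 2, 3, 1], [1, 3, 0, 1, 3]]

2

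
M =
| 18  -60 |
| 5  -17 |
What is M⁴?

tr M = 1 and det M = -6, so the characteristic polynomial is λ² − (1)λ + (-6) with roots -2 and 3.
Eigenvectors give P = [[3, 4], [1, 1]] with P⁻¹ = [[-1, 4], [1, -3]], and M = P·diag(-2, 3)·P⁻¹.
Then M⁴ = P·diag(16, 81)·P⁻¹ = [[48, 324], [16, 81]] · [[-1, 4], [1, -3]] = [[276, -780], [65, -179]].

[[276, -780], [65, -179]]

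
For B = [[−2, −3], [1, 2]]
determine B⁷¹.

B² = I (check: tr B = 0 and det B = −1), so B⁷¹ = B since 71 is odd.

[[−2, −3], [1, 2]]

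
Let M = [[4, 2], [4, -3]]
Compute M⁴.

M² = [[24, 2], [4, 17]]
M³ = [[104, 42], [84, -43]]
M⁴ = [[584, 82], [164, 297]]

[[584, 82], [164, 297]]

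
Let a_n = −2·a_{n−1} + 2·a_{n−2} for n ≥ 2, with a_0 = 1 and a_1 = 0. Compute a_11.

−13376

With companion matrix B = [[−2, 2], [1, 0]], [a_n, a_{n−1}]ᵀ = B·[a_{n−1}, a_{n−2}]ᵀ, so [a_11, a_10]ᵀ = B^10·[a_1, a_0]ᵀ.
B^10 = [[18272, −13376], [−6688, 4896]], giving [a_11, a_10]ᵀ = [[−13376], [4896]].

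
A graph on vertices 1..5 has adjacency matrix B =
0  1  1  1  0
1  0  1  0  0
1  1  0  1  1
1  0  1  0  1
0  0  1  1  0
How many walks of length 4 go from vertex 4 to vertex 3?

19

The number of length-4 walks from vertex 4 to vertex 3 is entry (4,3) of B⁴, where B is the adjacency matrix.
B² = [[3, 1, 2, 1, 2], [1, 2, 1, 2, 1], [2, 1, 4, 2, 1], [1, 2, 2, 3, 1], [2, 1, 1, 1, 2]]
B³ = [[4, 5, 7, 7, 3], [5, 2, 6, 3, 3], [7, 6, 6, 7, 6], [7, 3, 7, 4, 5], [3, 3, 6, 5, 2]]
B⁴ = [[19, 11, 19, 14, 14], [11, 11, 13, 14, 9], [19, 13, 26, 19, 13], [14, 14, 19, 19, 11], [14, 9, 13, 11, 11]]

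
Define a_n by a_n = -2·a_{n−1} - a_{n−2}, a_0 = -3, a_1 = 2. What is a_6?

With companion matrix B = [[-2, -1], [1, 0]], [a_n, a_{n−1}]ᵀ = B·[a_{n−1}, a_{n−2}]ᵀ, so [a_6, a_5]ᵀ = B^5·[a_1, a_0]ᵀ.
B^5 = [[-6, -5], [5, 4]], giving [a_6, a_5]ᵀ = [[3], [-2]].

3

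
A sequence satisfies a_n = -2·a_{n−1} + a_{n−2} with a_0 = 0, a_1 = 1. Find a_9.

985

With companion matrix Q = [[-2, 1], [1, 0]], [a_n, a_{n−1}]ᵀ = Q·[a_{n−1}, a_{n−2}]ᵀ, so [a_9, a_8]ᵀ = Q⁸·[a_1, a_0]ᵀ.
Q⁸ = [[985, -408], [-408, 169]], giving [a_9, a_8]ᵀ = [[985], [-408]].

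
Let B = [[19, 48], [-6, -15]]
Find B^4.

tr B = 4 and det B = 3, so the characteristic polynomial is λ² − (4)λ + (3) with roots 3 and 1.
Eigenvectors give P = [[-3, 8], [1, -3]] with P⁻¹ = [[-3, -8], [-1, -3]], and B = P·diag(3, 1)·P⁻¹.
Then B^4 = P·diag(81, 1)·P⁻¹ = [[-243, 8], [81, -3]] · [[-3, -8], [-1, -3]] = [[721, 1920], [-240, -639]].

[[721, 1920], [-240, -639]]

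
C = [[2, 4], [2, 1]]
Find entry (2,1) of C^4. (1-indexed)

126

C^2 = [[12, 12], [6, 9]]
C^3 = [[48, 60], [30, 33]]
C^4 = [[216, 252], [126, 153]]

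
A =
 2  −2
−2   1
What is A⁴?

[[100, −78], [−78, 61]]

A² = [[8, −6], [−6, 5]]
A³ = [[28, −22], [−22, 17]]
A⁴ = [[100, −78], [−78, 61]]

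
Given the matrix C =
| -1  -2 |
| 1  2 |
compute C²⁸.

[[-1, -2], [1, 2]]

C² = C (a projection; rank 1, trace 1), so C²⁸ = C.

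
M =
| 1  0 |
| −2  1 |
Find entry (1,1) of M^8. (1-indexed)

1

M = I + N where N = [[0, 0], [−2, 0]] is strictly lower-triangular, so N^2 = 0.
(I + N)^8 = I + 8·N = [[1, 0], [−16, 1]].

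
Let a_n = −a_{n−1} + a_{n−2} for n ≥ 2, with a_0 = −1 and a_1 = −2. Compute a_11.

−123

With companion matrix Q = [[−1, 1], [1, 0]], [a_n, a_{n−1}]ᵀ = Q·[a_{n−1}, a_{n−2}]ᵀ, so [a_11, a_10]ᵀ = Q^10·[a_1, a_0]ᵀ.
Q^10 = [[89, −55], [−55, 34]], giving [a_11, a_10]ᵀ = [[−123], [76]].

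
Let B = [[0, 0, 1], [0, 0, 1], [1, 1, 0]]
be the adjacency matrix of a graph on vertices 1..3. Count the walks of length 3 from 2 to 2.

The number of length-3 walks from vertex 2 to vertex 2 is entry (2,2) of B^3, where B is the adjacency matrix.
B^2 = [[1, 1, 0], [1, 1, 0], [0, 0, 2]]
B^3 = [[0, 0, 2], [0, 0, 2], [2, 2, 0]]

0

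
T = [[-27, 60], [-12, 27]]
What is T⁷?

[[-19683, 43740], [-8748, 19683]]

tr T = 0 and det T = -9, so the characteristic polynomial is λ² − (0)λ + (-9) with roots -3 and 3.
Eigenvectors give P = [[-5, 2], [-2, 1]] with P⁻¹ = [[-1, 2], [-2, 5]], and T = P·diag(-3, 3)·P⁻¹.
Then T⁷ = P·diag(-2187, 2187)·P⁻¹ = [[10935, 4374], [4374, 2187]] · [[-1, 2], [-2, 5]] = [[-19683, 43740], [-8748, 19683]].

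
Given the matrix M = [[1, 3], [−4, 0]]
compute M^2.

[[−11, 3], [−4, −12]]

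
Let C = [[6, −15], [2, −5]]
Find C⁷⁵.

C² = C (a projection; rank 1, trace 1), so C⁷⁵ = C.

[[6, −15], [2, −5]]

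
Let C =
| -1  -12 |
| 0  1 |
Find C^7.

C² = I (check: tr C = 0 and det C = -1), so C^7 = C since 7 is odd.

[[-1, -12], [0, 1]]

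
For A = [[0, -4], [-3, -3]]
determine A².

[[12, 12], [9, 21]]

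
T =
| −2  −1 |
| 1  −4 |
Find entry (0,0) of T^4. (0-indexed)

T^2 = [[3, 6], [−6, 15]]
T^3 = [[0, −27], [27, −54]]
T^4 = [[−27, 108], [−108, 189]]

−27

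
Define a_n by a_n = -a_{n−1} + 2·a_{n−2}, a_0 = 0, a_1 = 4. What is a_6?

-84

With companion matrix B = [[-1, 2], [1, 0]], [a_n, a_{n−1}]ᵀ = B·[a_{n−1}, a_{n−2}]ᵀ, so [a_6, a_5]ᵀ = B⁵·[a_1, a_0]ᵀ.
B⁵ = [[-21, 22], [11, -10]], giving [a_6, a_5]ᵀ = [[-84], [44]].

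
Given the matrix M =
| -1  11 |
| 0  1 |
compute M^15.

[[-1, 11], [0, 1]]

M² = I (check: tr M = 0 and det M = -1), so M^15 = M since 15 is odd.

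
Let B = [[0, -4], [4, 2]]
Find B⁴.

B² = [[-16, -8], [8, -12]]
B³ = [[-32, 48], [-48, -56]]
B⁴ = [[192, 224], [-224, 80]]

[[192, 224], [-224, 80]]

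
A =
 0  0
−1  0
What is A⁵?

A is strictly triangular, hence nilpotent: A² = 0, so A⁵ = 0.

[[0, 0], [0, 0]]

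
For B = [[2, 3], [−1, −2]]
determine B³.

B² = I (check: tr B = 0 and det B = −1), so B³ = B since 3 is odd.

[[2, 3], [−1, −2]]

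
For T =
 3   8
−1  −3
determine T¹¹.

T² = I (check: tr T = 0 and det T = −1), so T¹¹ = T since 11 is odd.

[[3, 8], [−1, −3]]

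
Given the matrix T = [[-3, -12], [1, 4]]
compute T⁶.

T² = T (a projection; rank 1, trace 1), so T⁶ = T.

[[-3, -12], [1, 4]]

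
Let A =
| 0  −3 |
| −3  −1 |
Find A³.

[[−9, −30], [−30, −19]]

A² = [[9, 3], [3, 10]]
A³ = [[−9, −30], [−30, −19]]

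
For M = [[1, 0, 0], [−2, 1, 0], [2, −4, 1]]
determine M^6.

[[1, 0, 0], [−12, 1, 0], [132, −24, 1]]

M = I + N where N = [[0, 0, 0], [−2, 0, 0], [2, −4, 0]] is strictly lower-triangular, so N^3 = 0.
(I + N)^6 = I + 6·N + 15·N^2 = [[1, 0, 0], [−12, 1, 0], [132, −24, 1]].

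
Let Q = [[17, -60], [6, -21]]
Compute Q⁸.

[[-59039, 196800], [-19680, 65601]]

tr Q = -4 and det Q = 3, so the characteristic polynomial is λ² − (-4)λ + (3) with roots -1 and -3.
Eigenvectors give P = [[10, 3], [3, 1]] with P⁻¹ = [[1, -3], [-3, 10]], and Q = P·diag(-1, -3)·P⁻¹.
Then Q⁸ = P·diag(1, 6561)·P⁻¹ = [[10, 19683], [3, 6561]] · [[1, -3], [-3, 10]] = [[-59039, 196800], [-19680, 65601]].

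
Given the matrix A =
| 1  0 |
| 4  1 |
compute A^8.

[[1, 0], [32, 1]]

A = I + N where N = [[0, 0], [4, 0]] is strictly lower-triangular, so N^2 = 0.
(I + N)^8 = I + 8·N = [[1, 0], [32, 1]].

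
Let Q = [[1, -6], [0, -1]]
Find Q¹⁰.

[[1, 0], [0, 1]]

Q² = I (check: tr Q = 0 and det Q = -1), so Q¹⁰ = I since 10 is even.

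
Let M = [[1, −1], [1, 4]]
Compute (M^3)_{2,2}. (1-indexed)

55

M^2 = [[0, −5], [5, 15]]
M^3 = [[−5, −20], [20, 55]]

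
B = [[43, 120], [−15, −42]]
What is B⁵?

[[2443, 6600], [−825, −2232]]

tr B = 1 and det B = −6, so the characteristic polynomial is λ² − (1)λ + (−6) with roots 3 and −2.
Eigenvectors give P = [[−3, −8], [1, 3]] with P⁻¹ = [[−3, −8], [1, 3]], and B = P·diag(3, −2)·P⁻¹.
Then B⁵ = P·diag(243, −32)·P⁻¹ = [[−729, 256], [243, −96]] · [[−3, −8], [1, 3]] = [[2443, 6600], [−825, −2232]].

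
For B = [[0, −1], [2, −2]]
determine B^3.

B^2 = [[−2, 2], [−4, 2]]
B^3 = [[4, −2], [4, 0]]

[[4, −2], [4, 0]]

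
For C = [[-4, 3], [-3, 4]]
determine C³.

C² = [[7, 0], [0, 7]]
C³ = [[-28, 21], [-21, 28]]

[[-28, 21], [-21, 28]]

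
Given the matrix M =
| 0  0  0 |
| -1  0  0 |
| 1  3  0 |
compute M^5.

[[0, 0, 0], [0, 0, 0], [0, 0, 0]]

M is strictly triangular, hence nilpotent: M^3 = 0, so M^5 = 0.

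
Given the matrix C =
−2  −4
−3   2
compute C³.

C² = [[16, 0], [0, 16]]
C³ = [[−32, −64], [−48, 32]]

[[−32, −64], [−48, 32]]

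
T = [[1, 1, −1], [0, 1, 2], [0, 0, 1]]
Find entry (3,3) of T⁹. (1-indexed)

T = I + N where N = [[0, 1, −1], [0, 0, 2], [0, 0, 0]] is strictly upper-triangular, so N³ = 0.
(I + N)⁹ = I + 9·N + 36·N² = [[1, 9, 63], [0, 1, 18], [0, 0, 1]].

1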